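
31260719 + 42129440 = 73390159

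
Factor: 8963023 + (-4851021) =4112002 = 2^1 *2056001^1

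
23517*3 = 70551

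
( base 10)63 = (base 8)77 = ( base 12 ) 53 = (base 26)2b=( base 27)29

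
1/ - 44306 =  - 1/44306 = - 0.00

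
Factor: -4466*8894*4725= - 187679853900=-2^2*3^3*5^2*7^2*11^1*29^1*4447^1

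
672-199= 473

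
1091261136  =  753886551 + 337374585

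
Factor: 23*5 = 115 = 5^1*23^1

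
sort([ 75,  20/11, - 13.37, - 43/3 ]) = [ - 43/3, - 13.37 , 20/11 , 75]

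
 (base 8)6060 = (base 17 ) AD9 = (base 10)3120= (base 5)44440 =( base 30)3E0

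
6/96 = 1/16 = 0.06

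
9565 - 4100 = 5465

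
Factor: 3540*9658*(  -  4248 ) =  - 145236231360 = - 2^6*3^3*5^1*11^1*59^2*  439^1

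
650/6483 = 650/6483=0.10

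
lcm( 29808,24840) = 149040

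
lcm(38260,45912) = 229560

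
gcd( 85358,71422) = 1742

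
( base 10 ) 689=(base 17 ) 269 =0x2b1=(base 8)1261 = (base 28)oh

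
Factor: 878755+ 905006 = 1783761 = 3^1*7^1*29^2* 101^1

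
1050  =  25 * 42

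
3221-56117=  - 52896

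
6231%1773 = 912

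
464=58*8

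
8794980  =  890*9882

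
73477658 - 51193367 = 22284291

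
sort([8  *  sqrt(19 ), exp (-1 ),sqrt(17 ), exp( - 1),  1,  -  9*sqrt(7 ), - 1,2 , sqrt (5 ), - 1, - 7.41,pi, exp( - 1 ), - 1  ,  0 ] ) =[-9*sqrt(7),-7.41,  -  1, - 1, - 1,0,exp( - 1 ),  exp ( - 1),exp(- 1 ),1, 2,sqrt( 5),pi,sqrt( 17 ), 8*sqrt(19 ) ]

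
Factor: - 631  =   - 631^1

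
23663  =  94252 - 70589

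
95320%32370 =30580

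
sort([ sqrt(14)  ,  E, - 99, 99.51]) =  [ - 99,E,sqrt(14 ),99.51]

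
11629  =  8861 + 2768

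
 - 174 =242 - 416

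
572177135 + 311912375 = 884089510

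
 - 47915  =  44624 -92539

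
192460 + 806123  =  998583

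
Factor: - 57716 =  - 2^2*47^1*307^1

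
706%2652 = 706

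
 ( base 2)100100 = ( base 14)28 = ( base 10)36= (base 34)12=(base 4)210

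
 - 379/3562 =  - 379/3562 = - 0.11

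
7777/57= 136 + 25/57 =136.44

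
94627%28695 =8542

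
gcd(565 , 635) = 5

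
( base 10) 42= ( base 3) 1120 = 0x2a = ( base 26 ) 1G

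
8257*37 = 305509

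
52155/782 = 52155/782 = 66.69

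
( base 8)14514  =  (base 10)6476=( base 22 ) D88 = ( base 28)878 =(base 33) 5V8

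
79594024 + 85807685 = 165401709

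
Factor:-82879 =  - 67^1*1237^1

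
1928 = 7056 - 5128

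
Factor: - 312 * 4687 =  - 1462344= - 2^3*3^1 *13^1*43^1*109^1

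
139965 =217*645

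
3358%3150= 208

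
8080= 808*10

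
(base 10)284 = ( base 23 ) c8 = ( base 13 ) 18b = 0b100011100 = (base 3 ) 101112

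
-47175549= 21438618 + - 68614167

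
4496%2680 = 1816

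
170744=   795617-624873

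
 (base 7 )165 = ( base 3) 10120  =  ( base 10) 96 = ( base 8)140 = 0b1100000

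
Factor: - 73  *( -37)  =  37^1*73^1 = 2701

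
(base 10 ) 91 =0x5b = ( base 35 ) 2l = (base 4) 1123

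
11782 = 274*43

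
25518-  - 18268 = 43786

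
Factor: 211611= 3^1*70537^1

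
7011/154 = 7011/154 =45.53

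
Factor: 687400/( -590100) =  - 2^1*3^( - 1)*281^( - 1)*491^1 = - 982/843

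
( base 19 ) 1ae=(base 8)1065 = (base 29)je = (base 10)565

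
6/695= 6/695 = 0.01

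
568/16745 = 568/16745 = 0.03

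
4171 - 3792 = 379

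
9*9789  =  88101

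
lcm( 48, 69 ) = 1104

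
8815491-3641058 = 5174433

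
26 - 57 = -31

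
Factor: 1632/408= 4 = 2^2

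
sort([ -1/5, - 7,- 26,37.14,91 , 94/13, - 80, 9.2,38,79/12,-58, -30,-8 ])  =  [ - 80,  -  58, - 30, - 26, - 8, - 7, -1/5,  79/12,94/13,9.2,37.14, 38, 91]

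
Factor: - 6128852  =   - 2^2*109^1*14057^1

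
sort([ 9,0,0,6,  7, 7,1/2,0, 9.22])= [0 , 0,0,1/2,6,  7,7,9, 9.22]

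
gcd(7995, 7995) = 7995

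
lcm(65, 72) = 4680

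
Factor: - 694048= - 2^5*23^2*41^1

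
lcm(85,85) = 85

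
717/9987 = 239/3329  =  0.07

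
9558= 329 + 9229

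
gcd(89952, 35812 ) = 4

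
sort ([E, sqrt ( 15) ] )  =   [E, sqrt(15)] 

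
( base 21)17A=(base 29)KI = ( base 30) JS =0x256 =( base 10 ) 598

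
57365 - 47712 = 9653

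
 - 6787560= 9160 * ( -741) 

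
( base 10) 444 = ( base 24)IC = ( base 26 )h2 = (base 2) 110111100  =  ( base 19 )147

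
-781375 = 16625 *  (- 47 ) 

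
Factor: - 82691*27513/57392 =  - 2^( - 4)*3^3*7^1*17^(-1)*211^( - 1 )*1019^1*11813^1 = - 2275077483/57392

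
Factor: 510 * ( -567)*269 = - 2^1*3^5  *  5^1 * 7^1*17^1*269^1 = - 77786730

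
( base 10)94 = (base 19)4I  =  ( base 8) 136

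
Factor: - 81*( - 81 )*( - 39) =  - 3^9*13^1 = - 255879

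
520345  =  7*74335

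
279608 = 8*34951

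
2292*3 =6876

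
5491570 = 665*8258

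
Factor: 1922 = 2^1*31^2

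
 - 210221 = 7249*( - 29 ) 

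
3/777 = 1/259 =0.00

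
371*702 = 260442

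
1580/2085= 316/417 = 0.76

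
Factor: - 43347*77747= - 3^1*14449^1*77747^1 = - 3370099209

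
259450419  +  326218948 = 585669367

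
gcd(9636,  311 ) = 1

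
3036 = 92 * 33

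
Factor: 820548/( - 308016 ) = -2^(  -  2)*3^( - 1) * 31^(-1 )*991^1 = - 991/372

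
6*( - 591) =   -  3546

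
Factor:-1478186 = - 2^1*59^1*12527^1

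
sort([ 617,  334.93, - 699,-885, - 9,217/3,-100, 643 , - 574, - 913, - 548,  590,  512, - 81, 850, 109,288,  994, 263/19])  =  [ - 913, - 885,  -  699, - 574, -548,-100, - 81  , - 9, 263/19, 217/3, 109 , 288, 334.93, 512, 590,617,643 , 850,994] 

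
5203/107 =5203/107 = 48.63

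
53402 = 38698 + 14704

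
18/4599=2/511 = 0.00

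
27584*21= 579264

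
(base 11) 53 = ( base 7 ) 112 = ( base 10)58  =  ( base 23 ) 2C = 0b111010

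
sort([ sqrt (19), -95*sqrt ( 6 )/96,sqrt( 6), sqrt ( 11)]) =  [ - 95 * sqrt(6 )/96 , sqrt( 6 ),sqrt( 11), sqrt( 19 )]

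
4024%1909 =206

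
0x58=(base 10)88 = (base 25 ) 3d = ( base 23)3j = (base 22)40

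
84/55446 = 14/9241 =0.00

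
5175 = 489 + 4686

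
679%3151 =679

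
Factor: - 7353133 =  - 19^1*387007^1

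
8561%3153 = 2255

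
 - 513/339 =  - 2 + 55/113 = -1.51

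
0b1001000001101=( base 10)4621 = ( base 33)481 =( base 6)33221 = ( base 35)3R1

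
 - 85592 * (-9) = 770328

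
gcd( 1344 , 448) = 448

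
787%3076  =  787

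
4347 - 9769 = - 5422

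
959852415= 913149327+46703088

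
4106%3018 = 1088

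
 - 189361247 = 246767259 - 436128506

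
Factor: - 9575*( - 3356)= 2^2*5^2 * 383^1*839^1 = 32133700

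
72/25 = 2+22/25  =  2.88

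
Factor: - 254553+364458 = 109905 = 3^1*5^1*17^1*431^1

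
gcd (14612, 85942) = 2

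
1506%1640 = 1506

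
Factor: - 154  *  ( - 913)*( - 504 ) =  - 70863408 = -  2^4*3^2*7^2*11^2*83^1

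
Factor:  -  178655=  - 5^1*35731^1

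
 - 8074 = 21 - 8095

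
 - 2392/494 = -92/19 = - 4.84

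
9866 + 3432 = 13298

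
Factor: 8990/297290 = 7^(- 1) * 29^1*137^( - 1)= 29/959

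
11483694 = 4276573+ 7207121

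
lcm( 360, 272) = 12240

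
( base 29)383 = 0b101011000110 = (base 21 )657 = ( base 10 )2758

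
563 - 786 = -223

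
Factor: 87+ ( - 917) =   -  2^1*5^1 * 83^1   =  - 830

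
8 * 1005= 8040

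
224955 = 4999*45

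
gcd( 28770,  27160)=70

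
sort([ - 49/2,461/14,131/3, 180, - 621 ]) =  [ - 621, - 49/2, 461/14, 131/3,180] 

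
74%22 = 8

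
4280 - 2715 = 1565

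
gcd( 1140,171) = 57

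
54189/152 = 54189/152 = 356.51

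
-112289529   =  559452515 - 671742044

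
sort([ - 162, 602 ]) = [ - 162, 602]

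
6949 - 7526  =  -577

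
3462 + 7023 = 10485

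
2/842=1/421 = 0.00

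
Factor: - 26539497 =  - 3^2*79^1*163^1 * 229^1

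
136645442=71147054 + 65498388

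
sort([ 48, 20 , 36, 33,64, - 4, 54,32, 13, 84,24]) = [ - 4, 13,20,24, 32, 33, 36, 48,54, 64, 84] 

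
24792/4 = 6198 = 6198.00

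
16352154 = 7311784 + 9040370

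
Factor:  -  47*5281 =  - 248207 = - 47^1*5281^1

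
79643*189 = 15052527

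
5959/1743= 5959/1743=   3.42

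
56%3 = 2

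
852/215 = 852/215  =  3.96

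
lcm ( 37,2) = 74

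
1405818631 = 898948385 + 506870246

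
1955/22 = 88 + 19/22 = 88.86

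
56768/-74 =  - 28384/37 = - 767.14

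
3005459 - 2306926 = 698533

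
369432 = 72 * 5131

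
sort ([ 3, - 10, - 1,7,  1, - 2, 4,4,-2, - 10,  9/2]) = [-10, - 10, - 2, - 2, - 1  ,  1 , 3,4, 4 , 9/2,7 ] 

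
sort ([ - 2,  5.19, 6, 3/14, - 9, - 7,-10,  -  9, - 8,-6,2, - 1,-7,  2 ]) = [ - 10, - 9 ,- 9, - 8, - 7, - 7, - 6,- 2,-1,  3/14 , 2,2,5.19,6]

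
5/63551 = 5/63551 = 0.00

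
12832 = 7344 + 5488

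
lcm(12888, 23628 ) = 141768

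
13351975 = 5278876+8073099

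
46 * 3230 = 148580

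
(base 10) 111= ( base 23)4J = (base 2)1101111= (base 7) 216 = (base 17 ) 69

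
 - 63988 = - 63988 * 1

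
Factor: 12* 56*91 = 61152 = 2^5 * 3^1*7^2*13^1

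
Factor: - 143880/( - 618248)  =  3^1*5^1*11^1*709^( - 1) = 165/709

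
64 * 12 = 768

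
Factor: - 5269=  - 11^1*479^1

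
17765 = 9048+8717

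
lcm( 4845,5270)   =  300390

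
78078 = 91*858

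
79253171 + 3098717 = 82351888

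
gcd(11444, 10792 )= 4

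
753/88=753/88 = 8.56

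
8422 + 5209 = 13631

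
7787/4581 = 7787/4581 = 1.70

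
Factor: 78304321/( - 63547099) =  - 7^ ( - 1)* 11^( - 1 )* 29^1 *37^1*72977^1* 825287^ ( - 1 )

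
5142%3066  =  2076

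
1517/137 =1517/137  =  11.07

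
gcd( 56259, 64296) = 8037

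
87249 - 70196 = 17053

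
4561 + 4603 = 9164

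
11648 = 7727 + 3921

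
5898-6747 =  - 849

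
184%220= 184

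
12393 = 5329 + 7064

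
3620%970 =710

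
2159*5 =10795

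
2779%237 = 172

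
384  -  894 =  - 510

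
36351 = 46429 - 10078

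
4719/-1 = - 4719/1 = - 4719.00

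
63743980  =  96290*662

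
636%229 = 178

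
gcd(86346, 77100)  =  6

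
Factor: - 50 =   -  2^1*5^2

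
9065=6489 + 2576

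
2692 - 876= 1816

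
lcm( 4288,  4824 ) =38592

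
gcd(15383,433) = 1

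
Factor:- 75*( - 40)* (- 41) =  - 123000= -2^3 * 3^1*5^3*41^1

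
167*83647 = 13969049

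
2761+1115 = 3876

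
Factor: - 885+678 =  - 207 = -3^2*23^1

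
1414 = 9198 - 7784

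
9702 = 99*98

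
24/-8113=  -24/8113 = - 0.00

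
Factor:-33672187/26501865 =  - 3^(- 1) * 5^ ( - 1) * 13^(-1)*19^( - 1 )  *  23^( - 1)*83^1 *311^(-1 ) * 405689^1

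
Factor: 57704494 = 2^1*17^1*1697191^1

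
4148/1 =4148 = 4148.00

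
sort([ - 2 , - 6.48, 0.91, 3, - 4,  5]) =[  -  6.48, - 4, - 2,0.91, 3 , 5 ]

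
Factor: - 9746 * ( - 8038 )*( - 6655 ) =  - 2^2 * 5^1*11^4*443^1 * 4019^1= - 521341705940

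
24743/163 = 24743/163=151.80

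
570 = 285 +285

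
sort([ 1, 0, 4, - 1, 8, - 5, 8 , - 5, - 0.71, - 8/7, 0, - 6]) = [ - 6,  -  5 , - 5, - 8/7, - 1 , - 0.71, 0, 0, 1,4,  8,  8]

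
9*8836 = 79524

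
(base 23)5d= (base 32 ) 40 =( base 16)80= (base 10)128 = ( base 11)107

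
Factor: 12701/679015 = 5^(-1)*13^1 * 139^( - 1) =13/695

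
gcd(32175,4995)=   45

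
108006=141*766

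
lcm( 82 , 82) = 82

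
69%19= 12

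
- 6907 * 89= - 614723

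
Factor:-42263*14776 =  - 624478088= - 2^3*13^1*1847^1*3251^1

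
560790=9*62310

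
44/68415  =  44/68415 = 0.00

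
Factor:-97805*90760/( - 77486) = 2^2*5^2*17^( -1 )*31^1*43^( - 1)*  53^(-1)*631^1*2269^1 = 4438390900/38743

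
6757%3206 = 345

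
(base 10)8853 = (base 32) 8KL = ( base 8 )21225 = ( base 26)D2D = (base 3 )110010220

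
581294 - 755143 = - 173849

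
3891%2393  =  1498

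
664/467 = 664/467 = 1.42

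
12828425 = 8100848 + 4727577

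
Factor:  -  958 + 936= -2^1*11^1 = - 22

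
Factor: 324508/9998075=2^2*5^( - 2) * 31^1*47^( - 1 )*67^( - 1)*127^( - 1)*2617^1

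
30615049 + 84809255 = 115424304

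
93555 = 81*1155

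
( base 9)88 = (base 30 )2k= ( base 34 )2c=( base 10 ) 80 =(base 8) 120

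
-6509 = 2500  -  9009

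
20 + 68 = 88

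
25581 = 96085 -70504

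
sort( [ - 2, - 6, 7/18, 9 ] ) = [ - 6, - 2, 7/18, 9] 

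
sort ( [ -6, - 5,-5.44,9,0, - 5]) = [ - 6, - 5.44,-5,-5 , 0,9 ] 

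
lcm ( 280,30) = 840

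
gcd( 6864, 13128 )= 24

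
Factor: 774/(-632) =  - 387/316 = - 2^(  -  2)*3^2 *43^1 * 79^( - 1)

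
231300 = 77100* 3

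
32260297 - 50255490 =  - 17995193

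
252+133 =385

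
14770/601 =24 +346/601 = 24.58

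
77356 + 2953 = 80309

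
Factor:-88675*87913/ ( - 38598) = 1113669325/5514  =  2^( - 1)  *  3^(-1)*5^2 *19^1*661^1*919^ ( - 1)*3547^1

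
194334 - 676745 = -482411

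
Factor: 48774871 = 41^1 * 1189631^1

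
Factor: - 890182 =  - 2^1*445091^1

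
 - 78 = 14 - 92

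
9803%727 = 352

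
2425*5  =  12125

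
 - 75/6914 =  -1 + 6839/6914 = - 0.01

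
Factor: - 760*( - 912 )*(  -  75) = - 51984000 = - 2^7*3^2 * 5^3*19^2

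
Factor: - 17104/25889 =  - 2^4 * 1069^1*25889^( - 1)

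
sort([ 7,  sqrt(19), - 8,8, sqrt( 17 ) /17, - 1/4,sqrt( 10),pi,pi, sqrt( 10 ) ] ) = [-8, - 1/4, sqrt( 17) /17,pi,pi,sqrt( 10 ),sqrt( 10 ),sqrt( 19),7, 8 ]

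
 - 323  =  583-906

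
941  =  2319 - 1378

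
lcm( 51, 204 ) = 204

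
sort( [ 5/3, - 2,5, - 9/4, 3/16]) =[ - 9/4,- 2,3/16, 5/3, 5]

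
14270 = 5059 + 9211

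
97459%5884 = 3315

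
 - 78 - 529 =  - 607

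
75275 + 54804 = 130079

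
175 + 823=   998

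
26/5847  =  26/5847 = 0.00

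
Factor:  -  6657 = - 3^1*7^1*317^1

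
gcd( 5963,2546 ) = 67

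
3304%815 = 44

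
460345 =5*92069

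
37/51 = 37/51 = 0.73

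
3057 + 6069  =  9126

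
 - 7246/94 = - 3623/47 = - 77.09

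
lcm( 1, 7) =7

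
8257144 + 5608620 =13865764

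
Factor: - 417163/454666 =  - 901/982=- 2^( - 1)*17^1*53^1 * 491^( - 1) 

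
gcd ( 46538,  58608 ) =2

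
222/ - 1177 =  - 222/1177= - 0.19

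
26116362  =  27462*951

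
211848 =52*4074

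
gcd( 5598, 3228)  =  6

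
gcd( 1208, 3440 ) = 8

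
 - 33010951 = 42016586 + -75027537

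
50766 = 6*8461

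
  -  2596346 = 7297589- 9893935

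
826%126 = 70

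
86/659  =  86/659= 0.13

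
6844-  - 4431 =11275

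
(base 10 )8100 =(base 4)1332210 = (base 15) 2600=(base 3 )102010000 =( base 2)1111110100100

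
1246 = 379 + 867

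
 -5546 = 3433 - 8979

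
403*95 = 38285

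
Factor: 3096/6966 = 2^2*3^( - 2 ) =4/9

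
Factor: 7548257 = 7548257^1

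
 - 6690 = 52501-59191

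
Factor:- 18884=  - 2^2*4721^1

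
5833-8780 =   -  2947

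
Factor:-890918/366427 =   -  2^1*7^2*61^( -1 )*6007^( - 1)*9091^1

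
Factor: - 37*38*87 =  - 2^1*3^1*19^1*29^1*37^1 =-122322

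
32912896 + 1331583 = 34244479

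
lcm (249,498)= 498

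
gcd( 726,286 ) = 22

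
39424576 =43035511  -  3610935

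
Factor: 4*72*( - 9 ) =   -  2^5*3^4= -2592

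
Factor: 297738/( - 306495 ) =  -34/35 = - 2^1*5^( - 1 )*7^ ( - 1)*17^1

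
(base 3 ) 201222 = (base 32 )GR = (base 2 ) 1000011011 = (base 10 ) 539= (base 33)gb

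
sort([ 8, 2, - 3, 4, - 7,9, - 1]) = [ - 7, - 3, - 1, 2, 4,8,  9 ] 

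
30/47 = 30/47 = 0.64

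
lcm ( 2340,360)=4680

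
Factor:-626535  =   - 3^4*5^1*7^1*13^1 * 17^1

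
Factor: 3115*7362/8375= 4586526/1675  =  2^1*3^2*5^( - 2)*7^1*67^( - 1)*89^1*409^1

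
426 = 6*71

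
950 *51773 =49184350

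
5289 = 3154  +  2135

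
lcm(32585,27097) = 2574215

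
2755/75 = 36 + 11/15 = 36.73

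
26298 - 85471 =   -  59173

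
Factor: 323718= 2^1*3^1*163^1*331^1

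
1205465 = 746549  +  458916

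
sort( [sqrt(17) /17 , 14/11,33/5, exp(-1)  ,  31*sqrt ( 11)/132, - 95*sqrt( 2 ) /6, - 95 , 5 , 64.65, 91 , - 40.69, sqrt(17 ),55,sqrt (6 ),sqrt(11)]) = [ - 95, - 40.69, - 95*sqrt( 2)/6, sqrt( 17)/17,exp(-1),31*sqrt(11)/132, 14/11,sqrt(6 ),sqrt( 11),  sqrt( 17),5,33/5,55, 64.65,91] 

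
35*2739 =95865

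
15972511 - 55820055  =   - 39847544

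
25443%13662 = 11781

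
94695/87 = 1088 + 13/29 = 1088.45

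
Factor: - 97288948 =-2^2*83^1 * 181^1 *1619^1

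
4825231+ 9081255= 13906486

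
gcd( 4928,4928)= 4928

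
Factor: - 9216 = -2^10*3^2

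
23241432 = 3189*7288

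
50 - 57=-7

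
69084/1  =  69084 = 69084.00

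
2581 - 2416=165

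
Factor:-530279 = -530279^1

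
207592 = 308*674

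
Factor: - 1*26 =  - 2^1 * 13^1 = - 26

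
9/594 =1/66 = 0.02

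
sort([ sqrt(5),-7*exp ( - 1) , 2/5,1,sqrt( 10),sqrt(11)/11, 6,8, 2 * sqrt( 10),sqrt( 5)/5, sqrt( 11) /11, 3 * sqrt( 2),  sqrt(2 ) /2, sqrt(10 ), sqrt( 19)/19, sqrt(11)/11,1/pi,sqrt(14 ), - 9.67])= [ - 9.67,-7*exp (-1), sqrt(19)/19, sqrt( 11 ) /11, sqrt(11 )/11, sqrt( 11)/11, 1/pi,2/5, sqrt( 5 ) /5, sqrt(2 )/2,1,sqrt(5), sqrt( 10 ), sqrt(10), sqrt(  14 ), 3 *sqrt(2), 6, 2*sqrt(10), 8 ]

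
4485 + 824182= 828667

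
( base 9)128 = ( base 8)153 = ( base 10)107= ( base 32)3B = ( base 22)4j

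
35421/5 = 35421/5 = 7084.20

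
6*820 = 4920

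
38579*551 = 21257029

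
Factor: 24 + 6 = 2^1 * 3^1 * 5^1 = 30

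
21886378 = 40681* 538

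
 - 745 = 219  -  964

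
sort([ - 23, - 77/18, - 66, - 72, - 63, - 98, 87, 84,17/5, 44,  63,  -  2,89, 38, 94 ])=[ - 98, - 72, - 66, - 63, - 23, - 77/18 , - 2,17/5, 38, 44, 63, 84, 87,89,94 ] 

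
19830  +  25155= 44985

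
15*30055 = 450825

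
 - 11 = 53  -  64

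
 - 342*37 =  - 12654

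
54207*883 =47864781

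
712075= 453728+258347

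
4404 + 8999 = 13403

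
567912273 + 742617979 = 1310530252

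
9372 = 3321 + 6051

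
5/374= 5/374  =  0.01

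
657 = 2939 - 2282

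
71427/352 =71427/352=202.92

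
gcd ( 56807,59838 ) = 1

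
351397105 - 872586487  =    -  521189382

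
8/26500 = 2/6625 = 0.00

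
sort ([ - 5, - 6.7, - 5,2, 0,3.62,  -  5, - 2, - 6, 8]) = [  -  6.7,-6,-5, - 5 , - 5, - 2,0,2 , 3.62,  8]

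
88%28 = 4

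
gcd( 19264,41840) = 16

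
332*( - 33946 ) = - 11270072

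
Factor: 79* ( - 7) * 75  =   - 3^1*5^2 *7^1*79^1  =  - 41475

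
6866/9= 6866/9 = 762.89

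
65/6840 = 13/1368 = 0.01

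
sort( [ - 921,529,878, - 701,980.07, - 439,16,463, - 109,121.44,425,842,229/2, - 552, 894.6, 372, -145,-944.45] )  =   [ - 944.45,-921,-701, - 552, - 439, - 145, - 109  ,  16, 229/2 , 121.44,372, 425,463,  529,842,878,894.6,980.07 ] 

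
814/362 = 407/181 = 2.25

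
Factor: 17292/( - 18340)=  - 3^1*5^( - 1)*7^(  -  1 )*11^1 = -  33/35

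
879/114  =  293/38 = 7.71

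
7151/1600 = 7151/1600 = 4.47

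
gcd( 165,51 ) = 3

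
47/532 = 47/532 = 0.09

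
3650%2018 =1632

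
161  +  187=348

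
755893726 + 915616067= 1671509793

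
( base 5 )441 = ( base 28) 49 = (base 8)171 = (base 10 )121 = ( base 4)1321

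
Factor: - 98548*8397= - 827507556 = -2^2 * 3^3*71^1*311^1*347^1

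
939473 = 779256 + 160217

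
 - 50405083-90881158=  - 141286241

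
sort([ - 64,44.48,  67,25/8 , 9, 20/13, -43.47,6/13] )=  [- 64, - 43.47 , 6/13, 20/13, 25/8,9,44.48,67 ] 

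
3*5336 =16008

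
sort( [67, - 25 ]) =[  -  25,67] 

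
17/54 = 17/54 = 0.31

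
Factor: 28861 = 7^2*19^1 * 31^1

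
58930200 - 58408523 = 521677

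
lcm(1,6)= 6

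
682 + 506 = 1188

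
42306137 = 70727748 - 28421611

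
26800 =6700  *4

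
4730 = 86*55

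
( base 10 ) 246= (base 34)78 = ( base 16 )f6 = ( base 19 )CI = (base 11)204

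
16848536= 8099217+8749319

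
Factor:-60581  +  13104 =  - 197^1*241^1 = - 47477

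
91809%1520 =609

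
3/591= 1/197 =0.01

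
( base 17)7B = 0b10000010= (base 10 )130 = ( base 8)202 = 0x82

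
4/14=2/7 = 0.29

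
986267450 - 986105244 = 162206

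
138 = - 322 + 460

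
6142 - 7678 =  - 1536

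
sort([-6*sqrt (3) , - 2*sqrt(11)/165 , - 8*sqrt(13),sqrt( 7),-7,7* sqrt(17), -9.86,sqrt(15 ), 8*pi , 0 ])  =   [ - 8*sqrt (13), - 6*sqrt( 3),  -  9.86, - 7 , - 2 * sqrt( 11 )/165, 0,sqrt (7),sqrt( 15), 8*pi, 7*sqrt(17)]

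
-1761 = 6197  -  7958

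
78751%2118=385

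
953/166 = 5 + 123/166 = 5.74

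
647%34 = 1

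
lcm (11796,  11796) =11796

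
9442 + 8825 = 18267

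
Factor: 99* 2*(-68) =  - 2^3*3^2*11^1 *17^1 = -  13464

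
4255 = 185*23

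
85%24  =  13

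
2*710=1420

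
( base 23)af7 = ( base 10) 5642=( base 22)BEA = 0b1011000001010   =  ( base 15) 1A12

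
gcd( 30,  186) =6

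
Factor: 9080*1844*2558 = 42829924160 = 2^6*5^1*227^1*461^1* 1279^1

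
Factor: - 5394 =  - 2^1*3^1 * 29^1*31^1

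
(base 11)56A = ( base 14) 369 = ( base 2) 1010101001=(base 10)681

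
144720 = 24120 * 6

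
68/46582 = 34/23291 = 0.00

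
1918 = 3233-1315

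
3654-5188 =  - 1534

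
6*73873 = 443238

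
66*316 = 20856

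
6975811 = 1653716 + 5322095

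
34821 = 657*53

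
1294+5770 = 7064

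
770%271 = 228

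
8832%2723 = 663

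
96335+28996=125331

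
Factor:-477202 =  - 2^1*11^1*109^1 *199^1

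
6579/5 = 6579/5 = 1315.80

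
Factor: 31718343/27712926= 10572781/9237642 = 2^( - 1) * 3^ ( - 1 ) * 37^ ( - 1)*101^1*41611^( - 1 )*104681^1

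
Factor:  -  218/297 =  - 2^1*3^(  -  3)*11^(  -  1 ) * 109^1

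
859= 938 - 79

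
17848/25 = 713 + 23/25 =713.92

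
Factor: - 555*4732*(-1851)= 4861207260 = 2^2*3^2*5^1*7^1*13^2*37^1*617^1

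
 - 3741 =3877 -7618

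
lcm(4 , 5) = 20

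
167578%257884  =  167578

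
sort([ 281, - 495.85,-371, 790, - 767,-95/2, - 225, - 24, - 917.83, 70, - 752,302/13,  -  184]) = [ - 917.83, - 767, - 752, - 495.85, - 371,  -  225 , - 184,- 95/2, - 24,  302/13, 70 , 281 , 790]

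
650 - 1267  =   - 617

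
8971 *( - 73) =-654883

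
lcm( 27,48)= 432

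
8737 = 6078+2659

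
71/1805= 71/1805 = 0.04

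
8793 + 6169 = 14962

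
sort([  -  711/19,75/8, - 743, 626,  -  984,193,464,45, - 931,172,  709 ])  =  [ -984, - 931, - 743, - 711/19,75/8,45,172,193,464,626,709 ] 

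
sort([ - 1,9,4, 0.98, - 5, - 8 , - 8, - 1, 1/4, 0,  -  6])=[ - 8, - 8, - 6, - 5, - 1, - 1, 0, 1/4,0.98,4, 9 ]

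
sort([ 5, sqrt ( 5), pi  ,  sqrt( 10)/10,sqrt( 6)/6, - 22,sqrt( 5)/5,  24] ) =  [ - 22, sqrt( 10)/10,sqrt(6) /6, sqrt( 5)/5, sqrt( 5), pi, 5,24 ]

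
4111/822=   5 + 1/822 = 5.00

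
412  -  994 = - 582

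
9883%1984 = 1947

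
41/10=4 + 1/10= 4.10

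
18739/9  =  2082+1/9 =2082.11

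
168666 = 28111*6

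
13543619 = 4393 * 3083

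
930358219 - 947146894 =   -  16788675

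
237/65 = 237/65 = 3.65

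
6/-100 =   -  1 + 47/50 = -  0.06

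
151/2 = 75 + 1/2 = 75.50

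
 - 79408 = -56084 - 23324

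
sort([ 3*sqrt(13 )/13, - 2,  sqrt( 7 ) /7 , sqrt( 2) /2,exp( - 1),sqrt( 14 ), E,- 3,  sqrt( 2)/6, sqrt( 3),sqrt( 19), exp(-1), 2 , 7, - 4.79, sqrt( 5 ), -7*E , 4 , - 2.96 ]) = [ - 7*E, - 4.79, - 3 ,-2.96, - 2,sqrt(2)/6, exp( -1), exp( - 1 ),sqrt( 7)/7, sqrt (2)/2, 3*sqrt( 13)/13, sqrt( 3),  2,sqrt( 5), E,  sqrt( 14 ),4,sqrt(19),7] 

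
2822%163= 51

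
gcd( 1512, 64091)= 1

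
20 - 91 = - 71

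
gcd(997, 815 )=1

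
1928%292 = 176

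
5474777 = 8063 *679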